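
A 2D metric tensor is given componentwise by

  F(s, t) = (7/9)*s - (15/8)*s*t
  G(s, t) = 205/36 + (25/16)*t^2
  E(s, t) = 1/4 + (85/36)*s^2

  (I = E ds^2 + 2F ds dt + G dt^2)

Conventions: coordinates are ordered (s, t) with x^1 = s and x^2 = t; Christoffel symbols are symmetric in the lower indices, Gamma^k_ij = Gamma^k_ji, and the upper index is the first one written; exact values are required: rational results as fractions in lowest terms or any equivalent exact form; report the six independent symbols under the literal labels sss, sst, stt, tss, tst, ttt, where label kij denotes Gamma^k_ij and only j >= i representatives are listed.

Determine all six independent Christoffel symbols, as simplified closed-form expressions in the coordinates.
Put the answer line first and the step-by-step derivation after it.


Answer: Gamma_sss = (100*s*t^2 + 1680*s*t + 7396*s)/(100*s^2*t^2 + 1680*s^2*t + 7396*s^2 + 225*t^2 + 820), Gamma_sst = 0, Gamma_stt = (-700*s*t - 6150*s)/(100*s^2*t^2 + 1680*s^2*t + 7396*s^2 + 225*t^2 + 820), Gamma_tss = (112 - 270*t)/(100*s^2*t^2 + 1680*s^2*t + 7396*s^2 + 225*t^2 + 820), Gamma_tst = 0, Gamma_ttt = (100*s^2*t + 840*s^2 + 225*t)/(100*s^2*t^2 + 1680*s^2*t + 7396*s^2 + 225*t^2 + 820)

E = 1/4 + (85/36)*s^2; F = (7/9)*s - (15/8)*s*t; G = 205/36 + (25/16)*t^2
Gamma^k_ij = (1/2) g^{kl} (d_i g_jl + d_j g_il - d_l g_ij), with g^inv = (1/(EG-F^2)) [[G, -F], [-F, E]]
first partials: E_s = (85/18)*s, E_t = 0, F_s = 7/9 - (15/8)*t, F_t = -(15/8)*s, G_s = 0, G_t = (25/8)*t
D = EG - F^2 = 205/144 + (25/64)*t^2 + (1849/144)*s^2 + (35/12)*s^2*t + (25/144)*s^2*t^2
expanded: Gamma^s_ss = (G E_s - 2F F_s + F E_t)/(2D), Gamma^s_st = (G E_t - F G_s)/(2D), Gamma^s_tt = (2G F_t - G G_s - F G_t)/(2D), Gamma^t_ss = (2E F_s - E E_t - F E_s)/(2D), Gamma^t_st = (E G_s - F E_t)/(2D), Gamma^t_tt = (E G_t - 2F F_t + F G_s)/(2D); substitute and cancel common factors


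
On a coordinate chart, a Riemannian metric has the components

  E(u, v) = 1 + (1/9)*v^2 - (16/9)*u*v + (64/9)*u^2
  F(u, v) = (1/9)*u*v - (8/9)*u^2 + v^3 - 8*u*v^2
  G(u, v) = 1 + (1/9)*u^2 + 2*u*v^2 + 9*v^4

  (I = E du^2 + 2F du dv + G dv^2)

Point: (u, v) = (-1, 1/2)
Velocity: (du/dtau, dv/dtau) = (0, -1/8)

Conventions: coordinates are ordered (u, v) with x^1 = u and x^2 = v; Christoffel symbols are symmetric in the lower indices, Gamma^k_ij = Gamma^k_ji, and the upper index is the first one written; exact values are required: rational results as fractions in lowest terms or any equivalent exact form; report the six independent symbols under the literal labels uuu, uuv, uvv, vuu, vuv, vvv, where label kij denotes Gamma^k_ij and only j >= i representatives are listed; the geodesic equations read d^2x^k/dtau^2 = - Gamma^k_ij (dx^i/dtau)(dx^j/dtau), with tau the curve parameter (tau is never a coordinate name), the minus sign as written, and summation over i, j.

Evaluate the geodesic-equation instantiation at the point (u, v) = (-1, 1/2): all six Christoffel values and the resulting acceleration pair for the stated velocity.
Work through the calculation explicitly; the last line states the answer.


E = 325/36, F = 85/72, G = 169/144 at the point
E_u = -136/9, E_v = 17/9, F_u = -1/6, F_v = 311/36, G_u = 5/18, G_v = 5/2
EG - F^2 = 1325/144;  g^inv = (144/1325) * [[169/144, -85/72], [-85/72, 325/36]]
first-kind symbols [ij,l] = (1/2)(d_i g_jl + d_j g_il - d_l g_ij): [uu,u] = E_u/2 = -68/9, [uu,v] = F_u - E_v/2 = -10/9, [uv,u] = E_v/2 = 17/18, [uv,v] = G_u/2 = 5/36, [vv,u] = F_v - G_u/2 = 17/2, [vv,v] = G_v/2 = 5/4
Gamma^u_ij = (G*[ij,u] - F*[ij,v])/(EG - F^2), Gamma^v_ij = (E*[ij,v] - F*[ij,u])/(EG - F^2)
Gamma_uuu = -1088/1325, Gamma_uuv = 136/1325, Gamma_uvv = 1224/1325, Gamma_vuu = -32/265, Gamma_vuv = 4/265, Gamma_vvv = 36/265
d^2u/dtau^2 = -(Gamma_uuu*(0)^2 + 2*Gamma_uuv*(0)*(-1/8) + Gamma_uvv*(-1/8)^2) = -153/10600
d^2v/dtau^2 = -(Gamma_vuu*(0)^2 + 2*Gamma_vuv*(0)*(-1/8) + Gamma_vvv*(-1/8)^2) = -9/4240

Answer: Gamma_uuu = -1088/1325, Gamma_uuv = 136/1325, Gamma_uvv = 1224/1325, Gamma_vuu = -32/265, Gamma_vuv = 4/265, Gamma_vvv = 36/265; accelerations (d^2u/dtau^2, d^2v/dtau^2) = (-153/10600, -9/4240)


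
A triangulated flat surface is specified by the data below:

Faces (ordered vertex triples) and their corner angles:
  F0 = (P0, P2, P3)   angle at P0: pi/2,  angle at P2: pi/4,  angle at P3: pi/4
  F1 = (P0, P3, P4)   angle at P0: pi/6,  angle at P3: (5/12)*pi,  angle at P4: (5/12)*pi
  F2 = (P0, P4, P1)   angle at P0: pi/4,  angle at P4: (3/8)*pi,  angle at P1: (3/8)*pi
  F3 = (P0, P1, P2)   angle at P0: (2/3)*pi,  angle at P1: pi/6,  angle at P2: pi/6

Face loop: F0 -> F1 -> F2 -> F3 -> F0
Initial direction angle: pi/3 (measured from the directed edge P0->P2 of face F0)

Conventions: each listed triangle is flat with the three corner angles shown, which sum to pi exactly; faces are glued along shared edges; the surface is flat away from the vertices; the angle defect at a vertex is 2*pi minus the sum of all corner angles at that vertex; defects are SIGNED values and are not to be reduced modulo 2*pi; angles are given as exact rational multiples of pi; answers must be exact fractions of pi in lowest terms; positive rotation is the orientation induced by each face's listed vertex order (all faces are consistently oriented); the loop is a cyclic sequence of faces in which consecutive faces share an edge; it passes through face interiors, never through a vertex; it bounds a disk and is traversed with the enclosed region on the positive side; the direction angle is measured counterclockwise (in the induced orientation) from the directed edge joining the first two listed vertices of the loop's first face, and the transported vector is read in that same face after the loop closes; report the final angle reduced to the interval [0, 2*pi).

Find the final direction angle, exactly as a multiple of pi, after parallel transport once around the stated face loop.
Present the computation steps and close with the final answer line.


enclosed vertex P0: corner angles sum to (19/12)*pi, defect = 2*pi - (19/12)*pi = (5/12)*pi
holonomy = initial angle + sum of enclosed defects (mod 2*pi), positive in the induced orientation
final angle = pi/3 + (5/12)*pi = (3/4)*pi (mod 2*pi)

Answer: final direction angle = (3/4)*pi


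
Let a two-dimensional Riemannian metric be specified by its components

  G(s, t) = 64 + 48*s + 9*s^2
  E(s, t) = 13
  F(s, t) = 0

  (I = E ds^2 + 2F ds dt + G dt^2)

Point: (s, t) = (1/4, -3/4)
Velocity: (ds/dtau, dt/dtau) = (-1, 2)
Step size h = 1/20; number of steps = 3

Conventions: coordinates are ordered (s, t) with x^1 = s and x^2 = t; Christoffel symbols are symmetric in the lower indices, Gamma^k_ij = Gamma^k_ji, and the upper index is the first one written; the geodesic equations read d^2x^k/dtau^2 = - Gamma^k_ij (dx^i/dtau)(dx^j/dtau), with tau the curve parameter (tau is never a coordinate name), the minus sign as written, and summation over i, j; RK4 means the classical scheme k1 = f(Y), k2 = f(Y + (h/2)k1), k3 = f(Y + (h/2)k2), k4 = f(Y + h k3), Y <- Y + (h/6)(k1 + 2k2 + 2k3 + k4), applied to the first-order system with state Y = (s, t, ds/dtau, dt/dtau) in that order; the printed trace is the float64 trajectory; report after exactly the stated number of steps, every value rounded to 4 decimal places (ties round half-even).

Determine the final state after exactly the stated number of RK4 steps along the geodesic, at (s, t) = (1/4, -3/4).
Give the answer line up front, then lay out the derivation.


Answer: s = 0.1942, t = -0.4407, ds/dtau = 0.2681, dt/dtau = 2.0788

f(Y) = (ds/dtau, dt/dtau, -Gamma^s_ij Y'^i Y'^j, -Gamma^t_ij Y'^i Y'^j) with the Gammas evaluated at the stage position; h = 0.050000; intermediate values shown to 6 dp
step 0: s = 0.2500, t = -0.7500, ds/dtau = -1.0000, dt/dtau = 2.0000
step 1:
  k1: at (s, t) = (0.250000, -0.750000), (ds/dtau, dt/dtau) = (-1.000000, 2.000000); Gamma_sss = 0.000000, Gamma_sst = 0.000000, Gamma_stt = -2.019231, Gamma_tss = 0.000000, Gamma_tst = 0.342857, Gamma_ttt = 0.000000; k1 = (-1.000000, 2.000000, 8.076923, 1.371429)
  k2: at (s, t) = (0.225000, -0.700000), (ds/dtau, dt/dtau) = (-0.798077, 2.034286); Gamma_sss = 0.000000, Gamma_sst = 0.000000, Gamma_stt = -2.001923, Gamma_tss = 0.000000, Gamma_tst = 0.345821, Gamma_ttt = 0.000000; k2 = (-0.798077, 2.034286, 8.284595, 1.122893)
  k3: at (s, t) = (0.230048, -0.699143), (ds/dtau, dt/dtau) = (-0.792885, 2.028072); Gamma_sss = 0.000000, Gamma_sst = 0.000000, Gamma_stt = -2.005418, Gamma_tss = 0.000000, Gamma_tst = 0.345219, Gamma_ttt = 0.000000; k3 = (-0.792885, 2.028072, 8.248439, 1.110243)
  k4: at (s, t) = (0.210356, -0.648596), (ds/dtau, dt/dtau) = (-0.587578, 2.055512); Gamma_sss = 0.000000, Gamma_sst = 0.000000, Gamma_stt = -1.991785, Gamma_tss = 0.000000, Gamma_tst = 0.347582, Gamma_ttt = 0.000000; k4 = (-0.587578, 2.055512, 8.415550, 0.839600)
  Y <- Y + (h/6)(k1 + 2k2 + 2k3 + k4): s = 0.2103, t = -0.6485, ds/dtau = -0.5870, dt/dtau = 2.0556
step 2:
  k1: at (s, t) = (0.210254, -0.648498), (ds/dtau, dt/dtau) = (-0.587012, 2.055644); Gamma_sss = 0.000000, Gamma_sst = 0.000000, Gamma_stt = -1.991714, Gamma_tss = 0.000000, Gamma_tst = 0.347594, Gamma_ttt = 0.000000; k1 = (-0.587012, 2.055644, 8.416334, 0.838875)
  k2: at (s, t) = (0.195579, -0.597107), (ds/dtau, dt/dtau) = (-0.376604, 2.076616); Gamma_sss = 0.000000, Gamma_sst = 0.000000, Gamma_stt = -1.981555, Gamma_tss = 0.000000, Gamma_tst = 0.349376, Gamma_ttt = 0.000000; k2 = (-0.376604, 2.076616, 8.545126, 0.546467)
  k3: at (s, t) = (0.200839, -0.596583), (ds/dtau, dt/dtau) = (-0.373384, 2.069306); Gamma_sss = 0.000000, Gamma_sst = 0.000000, Gamma_stt = -1.985196, Gamma_tss = 0.000000, Gamma_tst = 0.348735, Gamma_ttt = 0.000000; k3 = (-0.373384, 2.069306, 8.500663, 0.538897)
  k4: at (s, t) = (0.191585, -0.545033), (ds/dtau, dt/dtau) = (-0.161979, 2.082589); Gamma_sss = 0.000000, Gamma_sst = 0.000000, Gamma_stt = -1.978790, Gamma_tss = 0.000000, Gamma_tst = 0.349864, Gamma_ttt = 0.000000; k4 = (-0.161979, 2.082589, 8.582361, 0.236043)
  Y <- Y + (h/6)(k1 + 2k2 + 2k3 + k4): s = 0.1915, t = -0.5449, ds/dtau = -0.1613, dt/dtau = 2.0827
step 3:
  k1: at (s, t) = (0.191513, -0.544914), (ds/dtau, dt/dtau) = (-0.161260, 2.082691); Gamma_sss = 0.000000, Gamma_sst = 0.000000, Gamma_stt = -1.978740, Gamma_tss = 0.000000, Gamma_tst = 0.349873, Gamma_ttt = 0.000000; k1 = (-0.161260, 2.082691, 8.582986, 0.235013)
  k2: at (s, t) = (0.187481, -0.492847), (ds/dtau, dt/dtau) = (0.053315, 2.088567); Gamma_sss = 0.000000, Gamma_sst = 0.000000, Gamma_stt = -1.975949, Gamma_tss = 0.000000, Gamma_tst = 0.350367, Gamma_ttt = 0.000000; k2 = (0.053315, 2.088567, 8.619305, -0.078028)
  k3: at (s, t) = (0.192846, -0.492700), (ds/dtau, dt/dtau) = (0.054223, 2.080741); Gamma_sss = 0.000000, Gamma_sst = 0.000000, Gamma_stt = -1.979662, Gamma_tss = 0.000000, Gamma_tst = 0.349710, Gamma_ttt = 0.000000; k3 = (0.054223, 2.080741, 8.570911, -0.078911)
  k4: at (s, t) = (0.194224, -0.440877), (ds/dtau, dt/dtau) = (0.267286, 2.078746); Gamma_sss = 0.000000, Gamma_sst = 0.000000, Gamma_stt = -1.980617, Gamma_tss = 0.000000, Gamma_tst = 0.349542, Gamma_ttt = 0.000000; k4 = (0.267286, 2.078746, 8.558608, -0.388424)
  Y <- Y + (h/6)(k1 + 2k2 + 2k3 + k4): s = 0.1942, t = -0.4407, ds/dtau = 0.2681, dt/dtau = 2.0788


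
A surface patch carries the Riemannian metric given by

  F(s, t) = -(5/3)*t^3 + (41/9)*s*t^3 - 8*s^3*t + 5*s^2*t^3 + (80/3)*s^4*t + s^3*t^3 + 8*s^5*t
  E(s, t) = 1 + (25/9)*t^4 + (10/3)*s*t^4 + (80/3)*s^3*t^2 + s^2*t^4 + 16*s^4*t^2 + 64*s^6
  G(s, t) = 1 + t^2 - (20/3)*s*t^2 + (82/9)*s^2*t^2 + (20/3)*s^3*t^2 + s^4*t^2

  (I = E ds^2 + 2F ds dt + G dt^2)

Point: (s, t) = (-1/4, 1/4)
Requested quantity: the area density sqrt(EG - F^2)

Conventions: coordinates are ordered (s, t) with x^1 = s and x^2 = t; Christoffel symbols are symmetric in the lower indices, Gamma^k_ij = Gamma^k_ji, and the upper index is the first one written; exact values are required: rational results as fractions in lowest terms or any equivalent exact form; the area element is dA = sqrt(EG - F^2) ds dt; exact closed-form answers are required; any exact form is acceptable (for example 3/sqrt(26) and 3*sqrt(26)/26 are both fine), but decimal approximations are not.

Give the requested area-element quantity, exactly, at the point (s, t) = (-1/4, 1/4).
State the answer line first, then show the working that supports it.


Answer: sqrt(EG - F^2) = sqrt(44138)/192

E = 36913/36864, F = 595/36864, G = 44089/36864; EG - F^2 = 22069/18432


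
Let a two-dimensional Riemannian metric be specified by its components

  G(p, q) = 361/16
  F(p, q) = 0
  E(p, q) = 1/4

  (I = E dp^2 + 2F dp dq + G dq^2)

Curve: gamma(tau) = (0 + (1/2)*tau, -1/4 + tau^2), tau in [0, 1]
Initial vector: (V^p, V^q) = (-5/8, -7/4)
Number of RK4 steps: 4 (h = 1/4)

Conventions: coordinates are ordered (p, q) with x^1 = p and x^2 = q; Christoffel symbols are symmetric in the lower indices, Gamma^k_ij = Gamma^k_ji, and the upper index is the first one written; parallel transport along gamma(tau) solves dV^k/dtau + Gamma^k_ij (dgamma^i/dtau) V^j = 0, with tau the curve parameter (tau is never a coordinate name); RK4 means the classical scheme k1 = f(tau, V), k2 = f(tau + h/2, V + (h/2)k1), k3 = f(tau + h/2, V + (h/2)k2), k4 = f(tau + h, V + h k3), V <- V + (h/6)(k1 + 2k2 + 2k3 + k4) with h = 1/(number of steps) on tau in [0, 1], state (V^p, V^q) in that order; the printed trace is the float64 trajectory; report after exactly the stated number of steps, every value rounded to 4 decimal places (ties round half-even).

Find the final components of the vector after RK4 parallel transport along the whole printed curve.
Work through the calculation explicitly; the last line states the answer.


gamma'(tau) = (1/2, 2*tau); f(tau, V)^k = -Gamma^k_ij(gamma(tau)) gamma'^i(tau) V^j; h = 1/4; intermediate values shown to 6 dp
curve data and Christoffel symbols at the stage parameters:
  tau = 0.000000: gamma = (0.000000, -0.250000), gamma' = (0.500000, 0.000000); Gamma_ppp = 0.000000, Gamma_ppq = 0.000000, Gamma_pqq = 0.000000, Gamma_qpp = 0.000000, Gamma_qpq = 0.000000, Gamma_qqq = 0.000000
  tau = 0.125000: gamma = (0.062500, -0.234375), gamma' = (0.500000, 0.250000); Gamma_ppp = 0.000000, Gamma_ppq = 0.000000, Gamma_pqq = 0.000000, Gamma_qpp = 0.000000, Gamma_qpq = 0.000000, Gamma_qqq = 0.000000
  tau = 0.250000: gamma = (0.125000, -0.187500), gamma' = (0.500000, 0.500000); Gamma_ppp = 0.000000, Gamma_ppq = 0.000000, Gamma_pqq = 0.000000, Gamma_qpp = 0.000000, Gamma_qpq = 0.000000, Gamma_qqq = 0.000000
  tau = 0.375000: gamma = (0.187500, -0.109375), gamma' = (0.500000, 0.750000); Gamma_ppp = 0.000000, Gamma_ppq = 0.000000, Gamma_pqq = 0.000000, Gamma_qpp = 0.000000, Gamma_qpq = 0.000000, Gamma_qqq = 0.000000
  tau = 0.500000: gamma = (0.250000, 0.000000), gamma' = (0.500000, 1.000000); Gamma_ppp = 0.000000, Gamma_ppq = 0.000000, Gamma_pqq = 0.000000, Gamma_qpp = 0.000000, Gamma_qpq = 0.000000, Gamma_qqq = 0.000000
  tau = 0.625000: gamma = (0.312500, 0.140625), gamma' = (0.500000, 1.250000); Gamma_ppp = 0.000000, Gamma_ppq = 0.000000, Gamma_pqq = 0.000000, Gamma_qpp = 0.000000, Gamma_qpq = 0.000000, Gamma_qqq = 0.000000
  tau = 0.750000: gamma = (0.375000, 0.312500), gamma' = (0.500000, 1.500000); Gamma_ppp = 0.000000, Gamma_ppq = 0.000000, Gamma_pqq = 0.000000, Gamma_qpp = 0.000000, Gamma_qpq = 0.000000, Gamma_qqq = 0.000000
  tau = 0.875000: gamma = (0.437500, 0.515625), gamma' = (0.500000, 1.750000); Gamma_ppp = 0.000000, Gamma_ppq = 0.000000, Gamma_pqq = 0.000000, Gamma_qpp = 0.000000, Gamma_qpq = 0.000000, Gamma_qqq = 0.000000
  tau = 1.000000: gamma = (0.500000, 0.750000), gamma' = (0.500000, 2.000000); Gamma_ppp = 0.000000, Gamma_ppq = 0.000000, Gamma_pqq = 0.000000, Gamma_qpp = 0.000000, Gamma_qpq = 0.000000, Gamma_qqq = 0.000000
step 0: V^p = -0.6250, V^q = -1.7500
step 1: k1 = (0.000000, 0.000000), k2 = (0.000000, 0.000000), k3 = (0.000000, 0.000000), k4 = (0.000000, 0.000000); V <- V + (h/6)(k1 + 2k2 + 2k3 + k4): V^p = -0.6250, V^q = -1.7500
step 2: k1 = (0.000000, 0.000000), k2 = (0.000000, 0.000000), k3 = (0.000000, 0.000000), k4 = (0.000000, 0.000000); V <- V + (h/6)(k1 + 2k2 + 2k3 + k4): V^p = -0.6250, V^q = -1.7500
step 3: k1 = (0.000000, 0.000000), k2 = (0.000000, 0.000000), k3 = (0.000000, 0.000000), k4 = (0.000000, 0.000000); V <- V + (h/6)(k1 + 2k2 + 2k3 + k4): V^p = -0.6250, V^q = -1.7500
step 4: k1 = (0.000000, 0.000000), k2 = (0.000000, 0.000000), k3 = (0.000000, 0.000000), k4 = (0.000000, 0.000000); V <- V + (h/6)(k1 + 2k2 + 2k3 + k4): V^p = -0.6250, V^q = -1.7500

Answer: V^p = -0.6250, V^q = -1.7500


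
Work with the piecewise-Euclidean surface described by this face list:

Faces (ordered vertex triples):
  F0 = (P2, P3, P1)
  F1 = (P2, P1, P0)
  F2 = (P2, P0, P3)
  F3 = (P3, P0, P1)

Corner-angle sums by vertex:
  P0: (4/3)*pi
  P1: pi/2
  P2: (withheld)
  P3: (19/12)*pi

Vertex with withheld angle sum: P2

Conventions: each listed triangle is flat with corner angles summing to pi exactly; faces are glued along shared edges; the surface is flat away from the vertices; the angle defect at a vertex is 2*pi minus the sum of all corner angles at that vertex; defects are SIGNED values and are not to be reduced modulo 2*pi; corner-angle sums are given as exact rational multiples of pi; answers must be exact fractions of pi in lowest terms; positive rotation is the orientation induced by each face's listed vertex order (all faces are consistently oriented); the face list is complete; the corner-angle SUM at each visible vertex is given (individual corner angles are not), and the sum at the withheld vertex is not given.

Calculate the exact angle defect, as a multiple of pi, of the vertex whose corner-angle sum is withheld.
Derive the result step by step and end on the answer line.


V = 4, E = 6, F = 4; chi = V - E + F = 2
Gauss-Bonnet: total defect = 2*pi*chi = 4*pi; visible defects sum to (31/12)*pi

Answer: defect(P2) = (17/12)*pi


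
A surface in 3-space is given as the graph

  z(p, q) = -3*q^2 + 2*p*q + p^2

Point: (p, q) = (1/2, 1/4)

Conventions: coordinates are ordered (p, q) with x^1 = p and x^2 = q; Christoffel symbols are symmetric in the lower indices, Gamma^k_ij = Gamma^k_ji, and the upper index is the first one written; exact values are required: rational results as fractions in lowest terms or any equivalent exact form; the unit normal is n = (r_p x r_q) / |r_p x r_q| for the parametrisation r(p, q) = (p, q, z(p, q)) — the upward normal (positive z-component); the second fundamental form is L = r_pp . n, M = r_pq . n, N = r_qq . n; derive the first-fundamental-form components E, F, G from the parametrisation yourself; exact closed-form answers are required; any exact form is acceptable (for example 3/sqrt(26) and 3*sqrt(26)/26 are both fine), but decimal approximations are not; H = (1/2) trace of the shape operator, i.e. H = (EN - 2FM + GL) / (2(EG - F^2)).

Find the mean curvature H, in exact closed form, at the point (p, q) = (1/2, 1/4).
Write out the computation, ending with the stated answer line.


z_p = 3/2, z_q = -1/2, z_pp = 2, z_pq = 2, z_qq = -6
E = 13/4, F = -3/4, G = 5/4; answer radicand W^2 = 7/2
unnormalised second-form numerators: l = 2, m = 2, n = -6; L = l/sqrt(7/2), and similarly M = m/sqrt(W^2), N = n/sqrt(W^2)
H = (E*n - 2*F*m + G*l) / (2*(EG - F^2)*sqrt(W^2)); E*n - 2*F*m + G*l = -14, EG - F^2 = 7/2, so H = (-2)/sqrt(7/2)

Answer: H = -2*sqrt(14)/7


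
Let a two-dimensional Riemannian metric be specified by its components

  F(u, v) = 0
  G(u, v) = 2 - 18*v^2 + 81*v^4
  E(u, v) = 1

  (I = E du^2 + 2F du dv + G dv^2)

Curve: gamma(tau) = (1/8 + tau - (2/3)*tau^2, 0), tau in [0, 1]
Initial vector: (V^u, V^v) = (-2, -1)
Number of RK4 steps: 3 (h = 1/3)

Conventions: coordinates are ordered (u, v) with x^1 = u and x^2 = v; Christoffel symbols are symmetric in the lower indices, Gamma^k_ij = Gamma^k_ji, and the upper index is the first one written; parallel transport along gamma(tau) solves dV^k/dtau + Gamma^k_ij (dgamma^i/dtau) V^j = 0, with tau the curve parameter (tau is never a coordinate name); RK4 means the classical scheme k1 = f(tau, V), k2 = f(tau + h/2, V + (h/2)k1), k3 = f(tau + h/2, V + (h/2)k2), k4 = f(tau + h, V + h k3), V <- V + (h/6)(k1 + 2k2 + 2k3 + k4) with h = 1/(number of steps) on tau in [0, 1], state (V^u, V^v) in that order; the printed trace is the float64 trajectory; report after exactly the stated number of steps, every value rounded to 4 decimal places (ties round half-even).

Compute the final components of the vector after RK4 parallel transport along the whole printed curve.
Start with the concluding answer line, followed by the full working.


Answer: V^u = -2.0000, V^v = -1.0000

gamma'(tau) = (1 - (4/3)*tau, 0); f(tau, V)^k = -Gamma^k_ij(gamma(tau)) gamma'^i(tau) V^j; h = 1/3; intermediate values shown to 6 dp
curve data and Christoffel symbols at the stage parameters:
  tau = 0.000000: gamma = (0.125000, 0.000000), gamma' = (1.000000, 0.000000); Gamma_uuu = 0.000000, Gamma_uuv = 0.000000, Gamma_uvv = 0.000000, Gamma_vuu = 0.000000, Gamma_vuv = 0.000000, Gamma_vvv = 0.000000
  tau = 0.166667: gamma = (0.273148, 0.000000), gamma' = (0.777778, 0.000000); Gamma_uuu = 0.000000, Gamma_uuv = 0.000000, Gamma_uvv = 0.000000, Gamma_vuu = 0.000000, Gamma_vuv = 0.000000, Gamma_vvv = 0.000000
  tau = 0.333333: gamma = (0.384259, 0.000000), gamma' = (0.555556, 0.000000); Gamma_uuu = 0.000000, Gamma_uuv = 0.000000, Gamma_uvv = 0.000000, Gamma_vuu = 0.000000, Gamma_vuv = 0.000000, Gamma_vvv = 0.000000
  tau = 0.500000: gamma = (0.458333, 0.000000), gamma' = (0.333333, 0.000000); Gamma_uuu = 0.000000, Gamma_uuv = 0.000000, Gamma_uvv = 0.000000, Gamma_vuu = 0.000000, Gamma_vuv = 0.000000, Gamma_vvv = 0.000000
  tau = 0.666667: gamma = (0.495370, 0.000000), gamma' = (0.111111, 0.000000); Gamma_uuu = 0.000000, Gamma_uuv = 0.000000, Gamma_uvv = 0.000000, Gamma_vuu = 0.000000, Gamma_vuv = 0.000000, Gamma_vvv = 0.000000
  tau = 0.833333: gamma = (0.495370, 0.000000), gamma' = (-0.111111, 0.000000); Gamma_uuu = 0.000000, Gamma_uuv = 0.000000, Gamma_uvv = 0.000000, Gamma_vuu = 0.000000, Gamma_vuv = 0.000000, Gamma_vvv = 0.000000
  tau = 1.000000: gamma = (0.458333, 0.000000), gamma' = (-0.333333, 0.000000); Gamma_uuu = 0.000000, Gamma_uuv = 0.000000, Gamma_uvv = 0.000000, Gamma_vuu = 0.000000, Gamma_vuv = 0.000000, Gamma_vvv = 0.000000
step 0: V^u = -2.0000, V^v = -1.0000
step 1: k1 = (0.000000, 0.000000), k2 = (0.000000, 0.000000), k3 = (0.000000, 0.000000), k4 = (0.000000, 0.000000); V <- V + (h/6)(k1 + 2k2 + 2k3 + k4): V^u = -2.0000, V^v = -1.0000
step 2: k1 = (0.000000, 0.000000), k2 = (0.000000, 0.000000), k3 = (0.000000, 0.000000), k4 = (0.000000, 0.000000); V <- V + (h/6)(k1 + 2k2 + 2k3 + k4): V^u = -2.0000, V^v = -1.0000
step 3: k1 = (0.000000, 0.000000), k2 = (0.000000, 0.000000), k3 = (0.000000, 0.000000), k4 = (0.000000, 0.000000); V <- V + (h/6)(k1 + 2k2 + 2k3 + k4): V^u = -2.0000, V^v = -1.0000


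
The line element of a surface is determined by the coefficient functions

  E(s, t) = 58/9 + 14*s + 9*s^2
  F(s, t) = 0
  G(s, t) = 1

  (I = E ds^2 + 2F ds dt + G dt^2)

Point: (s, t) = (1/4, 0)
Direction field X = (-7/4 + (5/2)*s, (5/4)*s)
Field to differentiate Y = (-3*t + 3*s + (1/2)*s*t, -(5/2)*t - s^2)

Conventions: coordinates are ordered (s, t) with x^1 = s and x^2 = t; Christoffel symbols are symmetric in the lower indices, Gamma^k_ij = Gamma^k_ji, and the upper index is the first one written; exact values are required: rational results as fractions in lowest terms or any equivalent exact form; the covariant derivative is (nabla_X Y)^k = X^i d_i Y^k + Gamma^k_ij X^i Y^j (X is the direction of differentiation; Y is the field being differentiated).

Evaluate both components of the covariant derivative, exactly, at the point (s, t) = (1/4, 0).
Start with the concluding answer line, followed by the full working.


Answer: (nabla_X Y)^s = -971467/193664, (nabla_X Y)^t = -7/32

E = 1513/144, F = 0, G = 1 at the point
E_s = 37/2, E_t = 0, F_s = 0, F_t = 0, G_s = 0, G_t = 0
EG - F^2 = 1513/144;  g^inv = (144/1513) * [[1, 0], [0, 1513/144]]
first-kind symbols [ij,l] = (1/2)(d_i g_jl + d_j g_il - d_l g_ij): [ss,s] = E_s/2 = 37/4, [ss,t] = F_s - E_t/2 = 0, [st,s] = E_t/2 = 0, [st,t] = G_s/2 = 0, [tt,s] = F_t - G_s/2 = 0, [tt,t] = G_t/2 = 0
Gamma^s_ij = (G*[ij,s] - F*[ij,t])/(EG - F^2), Gamma^t_ij = (E*[ij,t] - F*[ij,s])/(EG - F^2)
Gamma_sss = 1332/1513, Gamma_sst = 0, Gamma_stt = 0, Gamma_tss = 0, Gamma_tst = 0, Gamma_ttt = 0
X = (-9/8, 5/16), Y = (3/4, -1/16) at the point


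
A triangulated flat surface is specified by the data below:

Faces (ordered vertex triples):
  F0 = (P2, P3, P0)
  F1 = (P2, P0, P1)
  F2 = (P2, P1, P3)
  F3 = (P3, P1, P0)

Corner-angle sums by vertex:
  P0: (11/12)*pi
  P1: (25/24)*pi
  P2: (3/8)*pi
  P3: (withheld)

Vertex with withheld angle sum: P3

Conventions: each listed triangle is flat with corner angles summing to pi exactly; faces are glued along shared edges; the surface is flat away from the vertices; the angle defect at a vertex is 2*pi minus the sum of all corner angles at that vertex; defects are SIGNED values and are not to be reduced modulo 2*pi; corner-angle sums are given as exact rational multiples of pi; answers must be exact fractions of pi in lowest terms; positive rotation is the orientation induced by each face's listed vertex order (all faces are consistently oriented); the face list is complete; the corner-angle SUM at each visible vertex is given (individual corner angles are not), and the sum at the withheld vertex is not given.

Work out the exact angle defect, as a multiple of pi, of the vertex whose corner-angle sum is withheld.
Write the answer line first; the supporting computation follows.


Answer: defect(P3) = pi/3

V = 4, E = 6, F = 4; chi = V - E + F = 2
Gauss-Bonnet: total defect = 2*pi*chi = 4*pi; visible defects sum to (11/3)*pi


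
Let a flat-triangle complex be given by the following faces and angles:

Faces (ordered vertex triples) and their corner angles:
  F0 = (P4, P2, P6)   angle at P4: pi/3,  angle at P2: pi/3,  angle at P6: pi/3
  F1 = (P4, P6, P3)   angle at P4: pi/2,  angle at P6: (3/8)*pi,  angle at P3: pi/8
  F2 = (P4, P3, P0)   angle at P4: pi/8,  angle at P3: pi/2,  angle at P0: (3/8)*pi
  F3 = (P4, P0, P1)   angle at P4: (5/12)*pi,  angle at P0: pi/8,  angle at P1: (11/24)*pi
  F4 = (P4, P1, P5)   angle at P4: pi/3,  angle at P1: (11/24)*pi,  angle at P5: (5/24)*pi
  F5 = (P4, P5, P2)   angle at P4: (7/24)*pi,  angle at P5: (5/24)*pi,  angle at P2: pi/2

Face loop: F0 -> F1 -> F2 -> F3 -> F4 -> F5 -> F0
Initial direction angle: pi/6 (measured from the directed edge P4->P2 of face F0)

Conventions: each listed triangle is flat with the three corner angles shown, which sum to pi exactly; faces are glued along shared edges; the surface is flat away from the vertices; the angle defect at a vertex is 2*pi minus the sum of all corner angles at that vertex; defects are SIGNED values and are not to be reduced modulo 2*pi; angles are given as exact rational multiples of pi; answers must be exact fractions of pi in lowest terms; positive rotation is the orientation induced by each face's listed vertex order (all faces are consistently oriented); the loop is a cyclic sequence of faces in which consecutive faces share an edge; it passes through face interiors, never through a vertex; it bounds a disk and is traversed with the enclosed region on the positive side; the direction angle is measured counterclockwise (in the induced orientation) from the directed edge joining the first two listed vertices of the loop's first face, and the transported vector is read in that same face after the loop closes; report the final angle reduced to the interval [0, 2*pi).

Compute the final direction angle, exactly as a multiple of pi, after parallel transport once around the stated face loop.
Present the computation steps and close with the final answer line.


enclosed vertex P4: corner angles sum to 2*pi, defect = 2*pi - 2*pi = 0
summing the enclosed defects onto the initial angle, mod 2*pi in the induced orientation:
final angle = pi/6 + 0 = pi/6 (mod 2*pi)

Answer: final direction angle = pi/6


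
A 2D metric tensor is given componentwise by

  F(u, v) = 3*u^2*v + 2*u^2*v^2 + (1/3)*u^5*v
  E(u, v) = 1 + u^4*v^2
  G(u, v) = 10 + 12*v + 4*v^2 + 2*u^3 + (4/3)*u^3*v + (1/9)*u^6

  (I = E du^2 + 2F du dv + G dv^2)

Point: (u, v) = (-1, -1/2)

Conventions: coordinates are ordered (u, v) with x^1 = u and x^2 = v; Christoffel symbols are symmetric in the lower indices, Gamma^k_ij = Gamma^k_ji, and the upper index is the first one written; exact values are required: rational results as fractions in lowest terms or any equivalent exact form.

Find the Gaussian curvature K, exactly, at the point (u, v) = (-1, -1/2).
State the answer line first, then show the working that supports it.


Answer: K = 1296/21025

E = 5/4, F = -5/6, G = 34/9, EG - F^2 = 145/36 at the point
E_u = -1, E_v = -1, F_u = 7/6, F_v = 2/3, G_u = 10/3, G_v = 20/3
E_vv = 2, F_uv = -1/3, G_uu = -14/3
Evaluate Brioschi's two determinant matrices M1, M2 and divide by (EG - F^2)^2.
M1 = [[-E_vv/2 + F_uv - G_uu/2, E_u/2, F_u - E_v/2], [F_v - G_u/2, E, F], [G_v/2, F, G]] = [[1, -1/2, 5/3], [-1, 5/4, -5/6], [10/3, -5/6, 34/9]]; det M1 = -73/36
M2 = [[0, E_v/2, G_u/2], [E_v/2, E, F], [G_u/2, F, G]] = [[0, -1/2, 5/3], [-1/2, 5/4, -5/6], [5/3, -5/6, 34/9]]; det M2 = -109/36
det M1 - det M2 = 1; K = 1 / (145/36)^2 = 1296/21025


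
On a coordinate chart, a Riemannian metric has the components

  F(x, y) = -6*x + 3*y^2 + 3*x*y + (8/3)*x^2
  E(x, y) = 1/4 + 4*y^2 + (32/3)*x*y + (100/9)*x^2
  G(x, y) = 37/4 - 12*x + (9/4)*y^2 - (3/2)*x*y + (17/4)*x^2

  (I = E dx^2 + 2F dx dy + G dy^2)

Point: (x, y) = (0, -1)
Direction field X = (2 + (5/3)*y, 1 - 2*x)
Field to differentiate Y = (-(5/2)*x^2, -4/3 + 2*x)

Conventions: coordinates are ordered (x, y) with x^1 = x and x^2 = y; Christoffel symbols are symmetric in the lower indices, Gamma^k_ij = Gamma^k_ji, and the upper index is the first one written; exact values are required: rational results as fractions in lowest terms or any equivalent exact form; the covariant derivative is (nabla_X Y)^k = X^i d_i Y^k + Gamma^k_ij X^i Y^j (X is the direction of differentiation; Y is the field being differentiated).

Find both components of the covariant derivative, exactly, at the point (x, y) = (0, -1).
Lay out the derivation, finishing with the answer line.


E = 17/4, F = 3, G = 23/2 at the point
E_x = -32/3, E_y = -8, F_x = -9, F_y = -6, G_x = -21/2, G_y = -9/2
EG - F^2 = 319/8;  g^inv = (8/319) * [[23/2, -3], [-3, 17/4]]
first-kind symbols [ij,l] = (1/2)(d_i g_jl + d_j g_il - d_l g_ij): [xx,x] = E_x/2 = -16/3, [xx,y] = F_x - E_y/2 = -5, [xy,x] = E_y/2 = -4, [xy,y] = G_x/2 = -21/4, [yy,x] = F_y - G_x/2 = -3/4, [yy,y] = G_y/2 = -9/4
Gamma^x_ij = (G*[ij,x] - F*[ij,y])/(EG - F^2), Gamma^y_ij = (E*[ij,y] - F*[ij,x])/(EG - F^2)
Gamma_xxx = -1112/957, Gamma_xxy = -22/29, Gamma_xyy = -15/319, Gamma_yxx = -42/319, Gamma_yxy = -15/58, Gamma_yyy = -117/638
X = (1/3, 1), Y = (0, -4/3) at the point

Answer: (nabla_X Y)^x = 1148/2871, (nabla_X Y)^y = 982/957


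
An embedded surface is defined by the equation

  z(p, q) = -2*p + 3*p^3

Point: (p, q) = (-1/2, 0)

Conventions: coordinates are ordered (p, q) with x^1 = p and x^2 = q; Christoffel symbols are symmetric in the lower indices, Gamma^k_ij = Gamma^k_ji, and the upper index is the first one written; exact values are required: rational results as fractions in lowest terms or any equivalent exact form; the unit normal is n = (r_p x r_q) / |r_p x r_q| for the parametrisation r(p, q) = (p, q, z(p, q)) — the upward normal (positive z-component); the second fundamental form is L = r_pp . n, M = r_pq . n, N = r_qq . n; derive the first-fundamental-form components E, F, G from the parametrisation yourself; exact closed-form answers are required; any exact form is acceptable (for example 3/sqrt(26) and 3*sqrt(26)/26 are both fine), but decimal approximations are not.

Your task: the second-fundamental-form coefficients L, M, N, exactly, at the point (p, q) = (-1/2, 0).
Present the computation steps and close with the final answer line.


z_p = 1/4, z_q = 0, z_pp = -9, z_pq = 0, z_qq = 0
E = 17/16, F = 0, G = 1; answer radicand W^2 = 17/16
unnormalised second-form numerators: l = -9, m = 0, n = 0; L = l/sqrt(17/16), and similarly M = m/sqrt(W^2), N = n/sqrt(W^2)

Answer: L = -36*sqrt(17)/17, M = 0, N = 0


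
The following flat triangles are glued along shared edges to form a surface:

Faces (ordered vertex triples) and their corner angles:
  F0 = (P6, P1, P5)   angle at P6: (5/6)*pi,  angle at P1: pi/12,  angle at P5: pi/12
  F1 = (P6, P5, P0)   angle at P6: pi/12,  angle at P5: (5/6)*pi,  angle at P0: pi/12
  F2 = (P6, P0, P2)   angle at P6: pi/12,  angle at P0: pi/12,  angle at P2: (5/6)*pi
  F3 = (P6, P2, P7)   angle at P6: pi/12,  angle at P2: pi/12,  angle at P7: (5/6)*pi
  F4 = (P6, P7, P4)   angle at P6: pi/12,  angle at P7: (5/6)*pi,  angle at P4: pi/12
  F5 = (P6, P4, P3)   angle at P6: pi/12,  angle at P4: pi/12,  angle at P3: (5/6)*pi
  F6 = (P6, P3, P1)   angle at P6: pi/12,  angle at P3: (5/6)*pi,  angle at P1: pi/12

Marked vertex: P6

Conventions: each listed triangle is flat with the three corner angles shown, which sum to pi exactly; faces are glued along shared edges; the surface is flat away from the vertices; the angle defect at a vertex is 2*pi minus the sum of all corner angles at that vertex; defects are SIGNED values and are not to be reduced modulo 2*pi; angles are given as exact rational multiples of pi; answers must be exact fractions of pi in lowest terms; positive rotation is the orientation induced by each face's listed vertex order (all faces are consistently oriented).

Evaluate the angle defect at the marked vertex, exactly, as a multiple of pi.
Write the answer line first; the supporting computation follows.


Answer: defect(P6) = (2/3)*pi

Sum of corner angles at P6: (4/3)*pi
defect = 2*pi - (4/3)*pi


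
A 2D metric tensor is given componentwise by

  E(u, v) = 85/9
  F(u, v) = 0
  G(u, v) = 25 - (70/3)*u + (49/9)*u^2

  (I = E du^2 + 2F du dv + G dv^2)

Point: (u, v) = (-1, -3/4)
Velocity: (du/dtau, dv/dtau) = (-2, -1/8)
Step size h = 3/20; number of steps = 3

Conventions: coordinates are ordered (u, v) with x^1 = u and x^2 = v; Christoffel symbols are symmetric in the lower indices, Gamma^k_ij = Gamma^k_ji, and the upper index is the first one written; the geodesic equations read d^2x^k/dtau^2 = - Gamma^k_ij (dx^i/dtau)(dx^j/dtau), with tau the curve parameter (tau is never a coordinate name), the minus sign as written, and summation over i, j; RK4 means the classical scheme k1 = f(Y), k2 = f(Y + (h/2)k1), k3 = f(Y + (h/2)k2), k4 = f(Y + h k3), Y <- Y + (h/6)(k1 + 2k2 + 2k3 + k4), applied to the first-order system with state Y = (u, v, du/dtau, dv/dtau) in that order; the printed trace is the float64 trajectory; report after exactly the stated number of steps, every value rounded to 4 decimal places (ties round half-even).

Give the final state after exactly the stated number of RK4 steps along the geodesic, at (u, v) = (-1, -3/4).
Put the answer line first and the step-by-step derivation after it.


Answer: u = -1.9022, v = -0.7937, du/dtau = -2.0088, dv/dtau = -0.0755

f(Y) = (du/dtau, dv/dtau, -Gamma^u_ij Y'^i Y'^j, -Gamma^v_ij Y'^i Y'^j) with the Gammas evaluated at the stage position; h = 0.150000; intermediate values shown to 6 dp
step 0: u = -1.0000, v = -0.7500, du/dtau = -2.0000, dv/dtau = -0.1250
step 1:
  k1: at (u, v) = (-1.000000, -0.750000), (du/dtau, dv/dtau) = (-2.000000, -0.125000); Gamma_uuu = 0.000000, Gamma_uuv = 0.000000, Gamma_uvv = 1.811765, Gamma_vuu = 0.000000, Gamma_vuv = -0.318182, Gamma_vvv = 0.000000; k1 = (-2.000000, -0.125000, -0.028309, 0.159091)
  k2: at (u, v) = (-1.150000, -0.759375), (du/dtau, dv/dtau) = (-2.002123, -0.113068); Gamma_uuu = 0.000000, Gamma_uuv = 0.000000, Gamma_uvv = 1.898235, Gamma_vuu = 0.000000, Gamma_vuv = -0.303688, Gamma_vvv = 0.000000; k2 = (-2.002123, -0.113068, -0.024268, 0.137495)
  k3: at (u, v) = (-1.150159, -0.758480), (du/dtau, dv/dtau) = (-2.001820, -0.114688); Gamma_uuu = 0.000000, Gamma_uuv = 0.000000, Gamma_uvv = 1.898327, Gamma_vuu = 0.000000, Gamma_vuv = -0.303673, Gamma_vvv = 0.000000; k3 = (-2.001820, -0.114688, -0.024969, 0.139437)
  k4: at (u, v) = (-1.300273, -0.767203), (du/dtau, dv/dtau) = (-2.003745, -0.104084); Gamma_uuu = 0.000000, Gamma_uuv = 0.000000, Gamma_uvv = 1.984863, Gamma_vuu = 0.000000, Gamma_vuv = -0.290433, Gamma_vvv = 0.000000; k4 = (-2.003745, -0.104084, -0.021503, 0.121145)
  Y <- Y + (h/6)(k1 + 2k2 + 2k3 + k4): u = -1.3003, v = -0.7671, du/dtau = -2.0037, dv/dtau = -0.1041
step 2:
  k1: at (u, v) = (-1.300291, -0.767115), (du/dtau, dv/dtau) = (-2.003707, -0.104147); Gamma_uuu = 0.000000, Gamma_uuv = 0.000000, Gamma_uvv = 1.984874, Gamma_vuu = 0.000000, Gamma_vuv = -0.290432, Gamma_vvv = 0.000000; k1 = (-2.003707, -0.104147, -0.021529, 0.121215)
  k2: at (u, v) = (-1.450569, -0.774926), (du/dtau, dv/dtau) = (-2.005322, -0.095056); Gamma_uuu = 0.000000, Gamma_uuv = 0.000000, Gamma_uvv = 2.071504, Gamma_vuu = 0.000000, Gamma_vuv = -0.278286, Gamma_vvv = 0.000000; k2 = (-2.005322, -0.095056, -0.018718, 0.106093)
  k3: at (u, v) = (-1.450690, -0.774244), (du/dtau, dv/dtau) = (-2.005111, -0.096191); Gamma_uuu = 0.000000, Gamma_uuv = 0.000000, Gamma_uvv = 2.071574, Gamma_vuu = 0.000000, Gamma_vuv = -0.278277, Gamma_vvv = 0.000000; k3 = (-2.005111, -0.096191, -0.019167, 0.107344)
  k4: at (u, v) = (-1.601057, -0.781543), (du/dtau, dv/dtau) = (-2.006582, -0.088046); Gamma_uuu = 0.000000, Gamma_uuv = 0.000000, Gamma_uvv = 2.158257, Gamma_vuu = 0.000000, Gamma_vuv = -0.267100, Gamma_vvv = 0.000000; k4 = (-2.006582, -0.088046, -0.016731, 0.094378)
  Y <- Y + (h/6)(k1 + 2k2 + 2k3 + k4): u = -1.6011, v = -0.7815, du/dtau = -2.0066, dv/dtau = -0.0881
step 3:
  k1: at (u, v) = (-1.601070, -0.781482), (du/dtau, dv/dtau) = (-2.006558, -0.088086); Gamma_uuu = 0.000000, Gamma_uuv = 0.000000, Gamma_uvv = 2.158264, Gamma_vuu = 0.000000, Gamma_vuv = -0.267099, Gamma_vvv = 0.000000; k1 = (-2.006558, -0.088086, -0.016746, 0.094419)
  k2: at (u, v) = (-1.751562, -0.788089), (du/dtau, dv/dtau) = (-2.007814, -0.081004); Gamma_uuu = 0.000000, Gamma_uuv = 0.000000, Gamma_uvv = 2.245018, Gamma_vuu = 0.000000, Gamma_vuv = -0.256778, Gamma_vvv = 0.000000; k2 = (-2.007814, -0.081004, -0.014731, 0.083526)
  k3: at (u, v) = (-1.751656, -0.787557), (du/dtau, dv/dtau) = (-2.007663, -0.081821); Gamma_uuu = 0.000000, Gamma_uuv = 0.000000, Gamma_uvv = 2.245072, Gamma_vuu = 0.000000, Gamma_vuv = -0.256772, Gamma_vvv = 0.000000; k3 = (-2.007663, -0.081821, -0.015030, 0.084360)
  k4: at (u, v) = (-1.902219, -0.793755), (du/dtau, dv/dtau) = (-2.008812, -0.075432); Gamma_uuu = 0.000000, Gamma_uuv = 0.000000, Gamma_uvv = 2.331867, Gamma_vuu = 0.000000, Gamma_vuv = -0.247214, Gamma_vvv = 0.000000; k4 = (-2.008812, -0.075432, -0.013268, 0.074920)
  Y <- Y + (h/6)(k1 + 2k2 + 2k3 + k4): u = -1.9022, v = -0.7937, du/dtau = -2.0088, dv/dtau = -0.0755


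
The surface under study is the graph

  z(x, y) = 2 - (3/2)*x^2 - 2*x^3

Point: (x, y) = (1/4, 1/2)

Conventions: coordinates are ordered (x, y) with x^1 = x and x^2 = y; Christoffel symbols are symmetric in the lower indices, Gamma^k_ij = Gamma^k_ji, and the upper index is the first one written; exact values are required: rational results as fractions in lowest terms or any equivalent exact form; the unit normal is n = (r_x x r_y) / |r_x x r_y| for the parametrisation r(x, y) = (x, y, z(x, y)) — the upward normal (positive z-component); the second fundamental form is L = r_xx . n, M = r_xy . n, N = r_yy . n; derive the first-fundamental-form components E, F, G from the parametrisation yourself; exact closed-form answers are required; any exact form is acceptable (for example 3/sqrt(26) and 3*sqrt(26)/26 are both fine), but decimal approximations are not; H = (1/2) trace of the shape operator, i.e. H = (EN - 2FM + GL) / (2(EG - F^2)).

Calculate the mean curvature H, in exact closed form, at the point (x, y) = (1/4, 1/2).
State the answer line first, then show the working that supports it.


Answer: H = -1536*sqrt(145)/21025

z_x = -9/8, z_y = 0, z_xx = -6, z_xy = 0, z_yy = 0
E = 145/64, F = 0, G = 1; answer radicand W^2 = 145/64
unnormalised second-form numerators: l = -6, m = 0, n = 0; L = l/sqrt(145/64), and similarly M = m/sqrt(W^2), N = n/sqrt(W^2)
H = (E*n - 2*F*m + G*l) / (2*(EG - F^2)*sqrt(W^2)); E*n - 2*F*m + G*l = -6, EG - F^2 = 145/64, so H = (-192/145)/sqrt(145/64)
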